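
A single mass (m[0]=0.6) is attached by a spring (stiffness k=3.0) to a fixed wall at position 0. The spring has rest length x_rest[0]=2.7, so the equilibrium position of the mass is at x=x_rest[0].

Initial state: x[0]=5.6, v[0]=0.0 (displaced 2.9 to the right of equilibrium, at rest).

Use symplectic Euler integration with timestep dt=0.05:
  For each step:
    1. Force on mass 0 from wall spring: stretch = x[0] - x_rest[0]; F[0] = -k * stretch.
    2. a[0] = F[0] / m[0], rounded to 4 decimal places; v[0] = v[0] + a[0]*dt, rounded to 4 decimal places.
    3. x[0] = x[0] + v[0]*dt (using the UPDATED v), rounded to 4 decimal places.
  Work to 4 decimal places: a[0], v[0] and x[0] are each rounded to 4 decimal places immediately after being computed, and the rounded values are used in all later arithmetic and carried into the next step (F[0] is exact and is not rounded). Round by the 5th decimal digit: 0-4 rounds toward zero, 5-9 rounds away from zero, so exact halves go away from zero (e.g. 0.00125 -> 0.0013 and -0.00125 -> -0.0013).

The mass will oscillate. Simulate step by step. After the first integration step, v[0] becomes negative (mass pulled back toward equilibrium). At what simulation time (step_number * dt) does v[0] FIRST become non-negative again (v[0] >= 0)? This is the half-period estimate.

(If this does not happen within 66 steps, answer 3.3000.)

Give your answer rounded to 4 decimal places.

Step 0: x=[5.6000] v=[0.0000]
Step 1: x=[5.5638] v=[-0.7250]
Step 2: x=[5.4918] v=[-1.4410]
Step 3: x=[5.3849] v=[-2.1390]
Step 4: x=[5.2444] v=[-2.8102]
Step 5: x=[5.0721] v=[-3.4463]
Step 6: x=[4.8701] v=[-4.0393]
Step 7: x=[4.6410] v=[-4.5818]
Step 8: x=[4.3876] v=[-5.0671]
Step 9: x=[4.1132] v=[-5.4890]
Step 10: x=[3.8211] v=[-5.8423]
Step 11: x=[3.5150] v=[-6.1226]
Step 12: x=[3.1987] v=[-6.3264]
Step 13: x=[2.8761] v=[-6.4511]
Step 14: x=[2.5513] v=[-6.4951]
Step 15: x=[2.2284] v=[-6.4579]
Step 16: x=[1.9114] v=[-6.3400]
Step 17: x=[1.6043] v=[-6.1429]
Step 18: x=[1.3109] v=[-5.8690]
Step 19: x=[1.0348] v=[-5.5217]
Step 20: x=[0.7795] v=[-5.1054]
Step 21: x=[0.5482] v=[-4.6253]
Step 22: x=[0.3438] v=[-4.0874]
Step 23: x=[0.1689] v=[-3.4984]
Step 24: x=[0.0256] v=[-2.8656]
Step 25: x=[-0.0843] v=[-2.1970]
Step 26: x=[-0.1593] v=[-1.5009]
Step 27: x=[-0.1986] v=[-0.7861]
Step 28: x=[-0.2017] v=[-0.0615]
Step 29: x=[-0.1685] v=[0.6639]
First v>=0 after going negative at step 29, time=1.4500

Answer: 1.4500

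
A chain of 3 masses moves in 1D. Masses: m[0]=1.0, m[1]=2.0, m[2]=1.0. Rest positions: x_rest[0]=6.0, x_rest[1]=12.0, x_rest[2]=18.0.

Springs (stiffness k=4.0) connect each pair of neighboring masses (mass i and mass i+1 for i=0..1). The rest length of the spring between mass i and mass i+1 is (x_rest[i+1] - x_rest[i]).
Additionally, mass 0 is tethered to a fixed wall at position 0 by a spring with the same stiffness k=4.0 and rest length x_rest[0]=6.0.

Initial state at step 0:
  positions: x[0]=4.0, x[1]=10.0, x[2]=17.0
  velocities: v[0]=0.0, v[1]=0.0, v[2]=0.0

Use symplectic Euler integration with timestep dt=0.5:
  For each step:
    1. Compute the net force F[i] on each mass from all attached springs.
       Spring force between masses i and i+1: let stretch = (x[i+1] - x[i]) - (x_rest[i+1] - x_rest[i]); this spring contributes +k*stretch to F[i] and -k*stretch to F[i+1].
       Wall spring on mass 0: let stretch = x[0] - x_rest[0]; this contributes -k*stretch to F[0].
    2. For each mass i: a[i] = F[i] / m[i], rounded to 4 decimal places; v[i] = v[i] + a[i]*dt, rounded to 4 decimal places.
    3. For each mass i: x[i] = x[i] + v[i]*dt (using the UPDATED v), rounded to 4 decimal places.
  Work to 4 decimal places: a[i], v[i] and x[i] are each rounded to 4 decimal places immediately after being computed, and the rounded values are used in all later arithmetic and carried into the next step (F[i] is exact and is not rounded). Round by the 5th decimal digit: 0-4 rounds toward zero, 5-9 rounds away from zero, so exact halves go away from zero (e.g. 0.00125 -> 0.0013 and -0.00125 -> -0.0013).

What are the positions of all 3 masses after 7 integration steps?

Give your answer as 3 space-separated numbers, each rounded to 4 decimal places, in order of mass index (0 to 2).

Answer: 7.5000 14.3750 18.5000

Derivation:
Step 0: x=[4.0000 10.0000 17.0000] v=[0.0000 0.0000 0.0000]
Step 1: x=[6.0000 10.5000 16.0000] v=[4.0000 1.0000 -2.0000]
Step 2: x=[6.5000 11.5000 15.5000] v=[1.0000 2.0000 -1.0000]
Step 3: x=[5.5000 12.0000 17.0000] v=[-2.0000 1.0000 3.0000]
Step 4: x=[5.5000 11.7500 19.5000] v=[0.0000 -0.5000 5.0000]
Step 5: x=[6.2500 12.2500 20.2500] v=[1.5000 1.0000 1.5000]
Step 6: x=[6.7500 13.7500 19.0000] v=[1.0000 3.0000 -2.5000]
Step 7: x=[7.5000 14.3750 18.5000] v=[1.5000 1.2500 -1.0000]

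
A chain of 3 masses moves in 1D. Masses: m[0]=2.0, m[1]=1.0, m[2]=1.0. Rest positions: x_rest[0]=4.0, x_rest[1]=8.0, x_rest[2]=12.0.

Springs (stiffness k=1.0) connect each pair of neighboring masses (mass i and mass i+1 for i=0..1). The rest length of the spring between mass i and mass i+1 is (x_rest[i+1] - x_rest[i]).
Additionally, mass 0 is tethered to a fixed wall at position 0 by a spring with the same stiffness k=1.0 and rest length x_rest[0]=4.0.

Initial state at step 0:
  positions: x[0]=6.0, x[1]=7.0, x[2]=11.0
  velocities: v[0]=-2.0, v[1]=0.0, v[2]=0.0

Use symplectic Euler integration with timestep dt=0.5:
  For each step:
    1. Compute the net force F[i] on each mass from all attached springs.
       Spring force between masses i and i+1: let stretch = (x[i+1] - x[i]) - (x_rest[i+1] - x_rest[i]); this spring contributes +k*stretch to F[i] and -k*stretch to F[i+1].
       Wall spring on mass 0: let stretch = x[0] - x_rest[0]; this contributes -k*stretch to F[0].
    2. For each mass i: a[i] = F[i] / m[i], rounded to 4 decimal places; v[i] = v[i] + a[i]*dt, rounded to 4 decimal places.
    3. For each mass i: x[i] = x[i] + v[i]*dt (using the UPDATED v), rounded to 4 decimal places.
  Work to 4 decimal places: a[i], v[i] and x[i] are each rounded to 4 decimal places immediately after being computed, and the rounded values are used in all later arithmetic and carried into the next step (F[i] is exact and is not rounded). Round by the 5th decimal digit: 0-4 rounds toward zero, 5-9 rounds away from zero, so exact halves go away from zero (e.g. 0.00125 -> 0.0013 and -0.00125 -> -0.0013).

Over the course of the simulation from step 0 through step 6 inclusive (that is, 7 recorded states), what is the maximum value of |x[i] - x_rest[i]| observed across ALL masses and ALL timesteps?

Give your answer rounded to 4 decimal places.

Answer: 3.3388

Derivation:
Step 0: x=[6.0000 7.0000 11.0000] v=[-2.0000 0.0000 0.0000]
Step 1: x=[4.3750 7.7500 11.0000] v=[-3.2500 1.5000 0.0000]
Step 2: x=[2.6250 8.4688 11.1875] v=[-3.5000 1.4375 0.3750]
Step 3: x=[1.2774 8.4063 11.6954] v=[-2.6953 -0.1251 1.0157]
Step 4: x=[0.6612 7.3838 12.3810] v=[-1.2324 -2.0450 1.3712]
Step 5: x=[0.8027 5.9300 12.8173] v=[0.2830 -2.9077 0.8726]
Step 6: x=[1.4848 4.9162 12.5318] v=[1.3642 -2.0277 -0.5711]
Max displacement = 3.3388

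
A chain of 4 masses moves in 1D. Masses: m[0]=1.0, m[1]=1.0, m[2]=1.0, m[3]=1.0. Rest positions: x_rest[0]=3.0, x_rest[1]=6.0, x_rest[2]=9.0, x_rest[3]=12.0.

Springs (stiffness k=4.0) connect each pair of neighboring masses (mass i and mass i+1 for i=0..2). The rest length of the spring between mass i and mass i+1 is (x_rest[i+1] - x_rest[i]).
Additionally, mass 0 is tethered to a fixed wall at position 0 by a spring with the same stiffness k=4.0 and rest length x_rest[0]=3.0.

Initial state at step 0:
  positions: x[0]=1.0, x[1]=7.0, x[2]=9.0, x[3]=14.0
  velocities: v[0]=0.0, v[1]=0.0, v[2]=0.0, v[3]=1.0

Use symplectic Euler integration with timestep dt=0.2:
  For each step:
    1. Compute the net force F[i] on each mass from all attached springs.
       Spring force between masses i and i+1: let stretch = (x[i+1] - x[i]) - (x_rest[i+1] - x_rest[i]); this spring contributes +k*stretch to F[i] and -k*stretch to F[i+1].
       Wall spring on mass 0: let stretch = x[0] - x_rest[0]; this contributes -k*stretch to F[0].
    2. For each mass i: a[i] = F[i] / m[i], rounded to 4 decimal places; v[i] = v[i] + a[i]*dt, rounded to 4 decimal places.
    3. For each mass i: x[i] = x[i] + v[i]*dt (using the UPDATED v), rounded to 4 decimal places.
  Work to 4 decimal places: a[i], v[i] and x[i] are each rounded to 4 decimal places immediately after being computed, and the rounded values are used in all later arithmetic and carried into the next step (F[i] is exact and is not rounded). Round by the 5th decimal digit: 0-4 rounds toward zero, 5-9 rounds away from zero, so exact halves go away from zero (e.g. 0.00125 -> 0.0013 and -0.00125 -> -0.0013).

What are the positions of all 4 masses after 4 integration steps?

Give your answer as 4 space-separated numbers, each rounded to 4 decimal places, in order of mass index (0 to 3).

Answer: 4.7907 5.2420 10.6094 12.8105

Derivation:
Step 0: x=[1.0000 7.0000 9.0000 14.0000] v=[0.0000 0.0000 0.0000 1.0000]
Step 1: x=[1.8000 6.3600 9.4800 13.8800] v=[4.0000 -3.2000 2.4000 -0.6000]
Step 2: x=[3.0416 5.4896 10.1648 13.5360] v=[6.2080 -4.3520 3.4240 -1.7200]
Step 3: x=[4.1882 4.9756 10.6410 13.1326] v=[5.7331 -2.5702 2.3808 -2.0170]
Step 4: x=[4.7907 5.2420 10.6094 12.8105] v=[3.0125 1.3322 -0.1582 -1.6103]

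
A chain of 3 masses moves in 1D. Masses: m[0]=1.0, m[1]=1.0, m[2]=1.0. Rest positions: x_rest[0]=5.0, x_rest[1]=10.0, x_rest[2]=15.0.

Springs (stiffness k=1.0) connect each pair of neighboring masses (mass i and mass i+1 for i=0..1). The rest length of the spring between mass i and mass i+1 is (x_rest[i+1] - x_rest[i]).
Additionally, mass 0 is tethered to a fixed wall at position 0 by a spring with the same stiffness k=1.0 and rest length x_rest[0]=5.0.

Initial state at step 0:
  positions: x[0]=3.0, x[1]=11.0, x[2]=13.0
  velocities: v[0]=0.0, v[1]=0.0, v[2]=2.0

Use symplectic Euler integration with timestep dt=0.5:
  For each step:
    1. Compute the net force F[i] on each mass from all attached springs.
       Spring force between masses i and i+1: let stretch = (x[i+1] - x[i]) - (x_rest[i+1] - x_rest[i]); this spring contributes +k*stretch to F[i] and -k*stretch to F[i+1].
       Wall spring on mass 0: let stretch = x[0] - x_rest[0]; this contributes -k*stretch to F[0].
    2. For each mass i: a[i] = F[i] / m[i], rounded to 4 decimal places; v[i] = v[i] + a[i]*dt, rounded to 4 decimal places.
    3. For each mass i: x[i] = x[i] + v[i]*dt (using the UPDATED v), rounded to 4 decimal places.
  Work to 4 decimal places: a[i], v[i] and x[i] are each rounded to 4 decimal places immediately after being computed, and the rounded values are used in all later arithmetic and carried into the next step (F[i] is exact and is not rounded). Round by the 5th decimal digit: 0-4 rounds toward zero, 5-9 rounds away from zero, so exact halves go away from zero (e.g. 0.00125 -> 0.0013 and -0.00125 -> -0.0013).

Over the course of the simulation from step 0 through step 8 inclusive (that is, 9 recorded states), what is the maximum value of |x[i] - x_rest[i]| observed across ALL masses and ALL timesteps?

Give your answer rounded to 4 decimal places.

Answer: 4.2678

Derivation:
Step 0: x=[3.0000 11.0000 13.0000] v=[0.0000 0.0000 2.0000]
Step 1: x=[4.2500 9.5000 14.7500] v=[2.5000 -3.0000 3.5000]
Step 2: x=[5.7500 8.0000 16.4375] v=[3.0000 -3.0000 3.3750]
Step 3: x=[6.3750 8.0469 17.2657] v=[1.2500 0.0938 1.6563]
Step 4: x=[5.8242 9.9806 17.0392] v=[-1.1016 3.8673 -0.4531]
Step 5: x=[4.8565 12.6398 16.2980] v=[-1.9355 5.3184 -1.4824]
Step 6: x=[4.6205 14.2678 15.8923] v=[-0.4721 3.2559 -0.8115]
Step 7: x=[5.6412 13.8901 16.3305] v=[2.0413 -0.7555 0.8763]
Step 8: x=[7.3138 12.0602 17.4086] v=[3.3452 -3.6598 2.1561]
Max displacement = 4.2678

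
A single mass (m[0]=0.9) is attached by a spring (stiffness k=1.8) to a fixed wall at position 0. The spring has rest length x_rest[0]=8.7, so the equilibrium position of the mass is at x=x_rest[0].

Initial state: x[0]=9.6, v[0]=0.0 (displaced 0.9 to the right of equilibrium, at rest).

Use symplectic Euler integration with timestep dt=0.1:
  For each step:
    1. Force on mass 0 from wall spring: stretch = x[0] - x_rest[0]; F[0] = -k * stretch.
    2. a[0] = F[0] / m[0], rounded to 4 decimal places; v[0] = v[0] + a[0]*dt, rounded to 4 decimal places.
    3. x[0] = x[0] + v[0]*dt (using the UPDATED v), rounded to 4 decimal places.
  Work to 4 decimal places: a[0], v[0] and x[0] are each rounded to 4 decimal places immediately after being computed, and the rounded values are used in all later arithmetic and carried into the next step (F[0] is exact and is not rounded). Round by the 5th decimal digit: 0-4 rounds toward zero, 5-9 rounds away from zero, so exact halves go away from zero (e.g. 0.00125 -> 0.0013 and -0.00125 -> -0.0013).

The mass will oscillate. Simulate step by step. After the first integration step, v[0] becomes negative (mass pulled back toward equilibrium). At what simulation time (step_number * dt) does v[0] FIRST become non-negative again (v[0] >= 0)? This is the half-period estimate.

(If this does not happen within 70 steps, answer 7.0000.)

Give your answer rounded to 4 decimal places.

Answer: 2.3000

Derivation:
Step 0: x=[9.6000] v=[0.0000]
Step 1: x=[9.5820] v=[-0.1800]
Step 2: x=[9.5464] v=[-0.3564]
Step 3: x=[9.4938] v=[-0.5257]
Step 4: x=[9.4254] v=[-0.6845]
Step 5: x=[9.3424] v=[-0.8296]
Step 6: x=[9.2466] v=[-0.9581]
Step 7: x=[9.1399] v=[-1.0674]
Step 8: x=[9.0244] v=[-1.1554]
Step 9: x=[8.9024] v=[-1.2203]
Step 10: x=[8.7763] v=[-1.2608]
Step 11: x=[8.6487] v=[-1.2761]
Step 12: x=[8.5221] v=[-1.2658]
Step 13: x=[8.3991] v=[-1.2302]
Step 14: x=[8.2821] v=[-1.1700]
Step 15: x=[8.1735] v=[-1.0864]
Step 16: x=[8.0754] v=[-0.9811]
Step 17: x=[7.9898] v=[-0.8562]
Step 18: x=[7.9184] v=[-0.7142]
Step 19: x=[7.8626] v=[-0.5579]
Step 20: x=[7.8236] v=[-0.3904]
Step 21: x=[7.8021] v=[-0.2151]
Step 22: x=[7.7986] v=[-0.0355]
Step 23: x=[7.8131] v=[0.1448]
First v>=0 after going negative at step 23, time=2.3000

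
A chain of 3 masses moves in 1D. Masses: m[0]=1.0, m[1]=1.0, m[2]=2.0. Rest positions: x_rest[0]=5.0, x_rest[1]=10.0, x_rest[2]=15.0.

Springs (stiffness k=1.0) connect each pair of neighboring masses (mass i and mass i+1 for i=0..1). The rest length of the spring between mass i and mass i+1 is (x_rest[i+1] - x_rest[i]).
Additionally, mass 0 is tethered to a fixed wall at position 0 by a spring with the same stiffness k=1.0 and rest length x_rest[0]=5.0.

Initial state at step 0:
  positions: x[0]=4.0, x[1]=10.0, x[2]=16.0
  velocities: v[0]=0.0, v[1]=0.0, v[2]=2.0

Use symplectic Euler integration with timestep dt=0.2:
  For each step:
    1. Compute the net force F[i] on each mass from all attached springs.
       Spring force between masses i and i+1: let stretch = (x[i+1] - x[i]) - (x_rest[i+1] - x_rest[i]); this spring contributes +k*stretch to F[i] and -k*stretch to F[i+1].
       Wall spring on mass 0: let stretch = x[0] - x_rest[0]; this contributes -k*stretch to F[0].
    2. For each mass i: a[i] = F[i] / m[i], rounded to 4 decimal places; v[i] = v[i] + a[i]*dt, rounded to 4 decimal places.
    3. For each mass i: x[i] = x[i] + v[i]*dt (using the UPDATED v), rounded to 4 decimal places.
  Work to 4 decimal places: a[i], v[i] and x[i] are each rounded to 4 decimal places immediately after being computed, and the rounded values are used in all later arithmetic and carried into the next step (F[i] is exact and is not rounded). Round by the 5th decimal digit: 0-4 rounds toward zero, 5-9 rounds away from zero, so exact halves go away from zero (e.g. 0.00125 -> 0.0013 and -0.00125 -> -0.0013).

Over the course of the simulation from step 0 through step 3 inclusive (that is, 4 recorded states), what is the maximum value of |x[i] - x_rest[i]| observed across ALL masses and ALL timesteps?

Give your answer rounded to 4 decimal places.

Answer: 2.0505

Derivation:
Step 0: x=[4.0000 10.0000 16.0000] v=[0.0000 0.0000 2.0000]
Step 1: x=[4.0800 10.0000 16.3800] v=[0.4000 0.0000 1.9000]
Step 2: x=[4.2336 10.0184 16.7324] v=[0.7680 0.0920 1.7620]
Step 3: x=[4.4492 10.0740 17.0505] v=[1.0782 0.2778 1.5906]
Max displacement = 2.0505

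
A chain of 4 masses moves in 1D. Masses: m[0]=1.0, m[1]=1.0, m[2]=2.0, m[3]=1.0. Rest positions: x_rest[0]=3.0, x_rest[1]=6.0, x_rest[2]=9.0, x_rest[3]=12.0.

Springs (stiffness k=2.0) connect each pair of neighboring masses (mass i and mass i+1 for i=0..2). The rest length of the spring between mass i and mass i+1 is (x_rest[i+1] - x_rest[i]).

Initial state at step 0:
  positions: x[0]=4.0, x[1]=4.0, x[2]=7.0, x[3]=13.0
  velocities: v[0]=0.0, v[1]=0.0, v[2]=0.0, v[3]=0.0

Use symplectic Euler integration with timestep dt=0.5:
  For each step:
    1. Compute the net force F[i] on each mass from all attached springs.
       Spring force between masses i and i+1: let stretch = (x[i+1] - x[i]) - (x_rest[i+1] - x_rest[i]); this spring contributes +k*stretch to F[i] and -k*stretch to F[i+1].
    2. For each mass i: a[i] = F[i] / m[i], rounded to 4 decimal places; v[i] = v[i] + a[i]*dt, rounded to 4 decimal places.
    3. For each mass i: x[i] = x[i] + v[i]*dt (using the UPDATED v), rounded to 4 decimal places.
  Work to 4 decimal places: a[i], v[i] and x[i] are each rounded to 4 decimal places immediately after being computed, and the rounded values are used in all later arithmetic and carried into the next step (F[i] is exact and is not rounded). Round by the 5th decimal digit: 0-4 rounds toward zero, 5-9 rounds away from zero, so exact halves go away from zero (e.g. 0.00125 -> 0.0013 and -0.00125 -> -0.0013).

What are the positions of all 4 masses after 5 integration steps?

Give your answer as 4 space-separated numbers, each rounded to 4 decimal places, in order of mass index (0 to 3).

Answer: 2.6407 4.1172 7.9844 12.2735

Derivation:
Step 0: x=[4.0000 4.0000 7.0000 13.0000] v=[0.0000 0.0000 0.0000 0.0000]
Step 1: x=[2.5000 5.5000 7.7500 11.5000] v=[-3.0000 3.0000 1.5000 -3.0000]
Step 2: x=[1.0000 6.6250 8.8750 9.6250] v=[-3.0000 2.2500 2.2500 -3.7500]
Step 3: x=[0.8125 6.0625 9.6250 8.8750] v=[-0.3750 -1.1250 1.5000 -1.5000]
Step 4: x=[1.7500 4.6563 9.2969 10.0000] v=[1.8750 -2.8125 -0.6563 2.2500]
Step 5: x=[2.6407 4.1172 7.9844 12.2735] v=[1.7813 -1.0782 -2.6251 4.5469]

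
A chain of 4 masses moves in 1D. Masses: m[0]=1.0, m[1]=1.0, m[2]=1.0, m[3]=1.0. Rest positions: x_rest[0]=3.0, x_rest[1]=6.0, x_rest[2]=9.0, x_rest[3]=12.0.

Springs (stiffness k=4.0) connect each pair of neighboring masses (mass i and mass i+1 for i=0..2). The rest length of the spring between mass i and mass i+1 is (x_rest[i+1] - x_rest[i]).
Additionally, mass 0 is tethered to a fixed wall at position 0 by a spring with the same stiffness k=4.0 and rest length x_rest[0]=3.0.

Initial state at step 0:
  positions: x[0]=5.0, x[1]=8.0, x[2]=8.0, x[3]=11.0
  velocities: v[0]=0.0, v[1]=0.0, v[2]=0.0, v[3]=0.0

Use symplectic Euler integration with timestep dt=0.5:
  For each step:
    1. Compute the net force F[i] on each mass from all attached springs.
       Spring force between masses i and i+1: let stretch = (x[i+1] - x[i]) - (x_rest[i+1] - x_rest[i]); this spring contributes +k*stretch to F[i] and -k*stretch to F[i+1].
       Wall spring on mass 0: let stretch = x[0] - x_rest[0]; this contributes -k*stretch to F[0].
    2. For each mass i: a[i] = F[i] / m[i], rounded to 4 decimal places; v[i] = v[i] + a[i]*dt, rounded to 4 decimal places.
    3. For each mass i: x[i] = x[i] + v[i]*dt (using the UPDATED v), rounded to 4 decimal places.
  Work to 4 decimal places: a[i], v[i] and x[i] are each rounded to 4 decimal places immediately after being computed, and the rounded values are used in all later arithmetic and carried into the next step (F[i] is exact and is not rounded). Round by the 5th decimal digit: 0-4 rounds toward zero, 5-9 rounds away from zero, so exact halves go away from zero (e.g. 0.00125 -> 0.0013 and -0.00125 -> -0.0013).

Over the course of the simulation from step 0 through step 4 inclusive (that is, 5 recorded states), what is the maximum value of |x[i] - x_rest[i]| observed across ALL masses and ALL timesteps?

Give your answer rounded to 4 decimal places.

Step 0: x=[5.0000 8.0000 8.0000 11.0000] v=[0.0000 0.0000 0.0000 0.0000]
Step 1: x=[3.0000 5.0000 11.0000 11.0000] v=[-4.0000 -6.0000 6.0000 0.0000]
Step 2: x=[0.0000 6.0000 8.0000 14.0000] v=[-6.0000 2.0000 -6.0000 6.0000]
Step 3: x=[3.0000 3.0000 9.0000 14.0000] v=[6.0000 -6.0000 2.0000 0.0000]
Step 4: x=[3.0000 6.0000 9.0000 12.0000] v=[0.0000 6.0000 0.0000 -4.0000]
Max displacement = 3.0000

Answer: 3.0000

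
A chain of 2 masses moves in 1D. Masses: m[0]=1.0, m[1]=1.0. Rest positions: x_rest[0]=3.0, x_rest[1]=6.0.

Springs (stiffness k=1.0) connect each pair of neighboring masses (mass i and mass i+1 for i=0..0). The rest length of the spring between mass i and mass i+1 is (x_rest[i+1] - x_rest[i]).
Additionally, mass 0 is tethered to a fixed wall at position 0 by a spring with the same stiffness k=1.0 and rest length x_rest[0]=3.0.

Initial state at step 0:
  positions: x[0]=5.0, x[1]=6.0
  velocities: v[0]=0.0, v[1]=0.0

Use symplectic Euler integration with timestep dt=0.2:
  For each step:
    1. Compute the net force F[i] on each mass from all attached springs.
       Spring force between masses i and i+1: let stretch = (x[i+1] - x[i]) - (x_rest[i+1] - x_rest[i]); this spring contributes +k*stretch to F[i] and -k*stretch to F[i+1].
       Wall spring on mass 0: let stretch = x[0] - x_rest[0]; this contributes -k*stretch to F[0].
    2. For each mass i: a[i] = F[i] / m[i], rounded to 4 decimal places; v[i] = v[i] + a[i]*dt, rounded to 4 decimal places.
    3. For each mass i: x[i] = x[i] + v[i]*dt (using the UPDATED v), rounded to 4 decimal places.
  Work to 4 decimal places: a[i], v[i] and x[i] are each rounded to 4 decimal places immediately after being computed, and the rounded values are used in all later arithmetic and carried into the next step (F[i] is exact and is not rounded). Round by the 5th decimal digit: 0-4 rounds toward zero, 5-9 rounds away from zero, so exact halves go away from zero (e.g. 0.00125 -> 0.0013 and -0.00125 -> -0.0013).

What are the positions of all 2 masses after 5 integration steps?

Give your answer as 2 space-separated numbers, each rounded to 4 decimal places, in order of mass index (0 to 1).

Answer: 3.1149 6.8917

Derivation:
Step 0: x=[5.0000 6.0000] v=[0.0000 0.0000]
Step 1: x=[4.8400 6.0800] v=[-0.8000 0.4000]
Step 2: x=[4.5360 6.2304] v=[-1.5200 0.7520]
Step 3: x=[4.1183 6.4330] v=[-2.0883 1.0131]
Step 4: x=[3.6285 6.6630] v=[-2.4490 1.1502]
Step 5: x=[3.1149 6.8917] v=[-2.5678 1.1433]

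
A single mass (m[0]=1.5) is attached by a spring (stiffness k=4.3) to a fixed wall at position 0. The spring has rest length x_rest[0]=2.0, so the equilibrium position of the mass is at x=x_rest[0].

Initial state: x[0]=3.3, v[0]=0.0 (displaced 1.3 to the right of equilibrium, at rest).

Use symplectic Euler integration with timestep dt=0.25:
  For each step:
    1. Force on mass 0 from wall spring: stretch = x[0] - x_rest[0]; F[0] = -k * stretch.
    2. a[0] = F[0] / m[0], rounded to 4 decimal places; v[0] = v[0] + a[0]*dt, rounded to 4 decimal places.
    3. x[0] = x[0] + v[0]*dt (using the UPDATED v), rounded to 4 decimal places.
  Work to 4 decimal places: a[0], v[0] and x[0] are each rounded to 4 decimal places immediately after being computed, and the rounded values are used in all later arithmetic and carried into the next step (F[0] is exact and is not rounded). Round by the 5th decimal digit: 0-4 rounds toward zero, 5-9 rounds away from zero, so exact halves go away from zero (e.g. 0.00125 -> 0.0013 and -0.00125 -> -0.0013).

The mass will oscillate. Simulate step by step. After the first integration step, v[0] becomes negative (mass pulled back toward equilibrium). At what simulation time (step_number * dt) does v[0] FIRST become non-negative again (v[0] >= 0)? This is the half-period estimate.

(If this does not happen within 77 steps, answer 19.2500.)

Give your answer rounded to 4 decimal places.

Answer: 2.0000

Derivation:
Step 0: x=[3.3000] v=[0.0000]
Step 1: x=[3.0671] v=[-0.9317]
Step 2: x=[2.6430] v=[-1.6965]
Step 3: x=[2.1037] v=[-2.1573]
Step 4: x=[1.5458] v=[-2.2316]
Step 5: x=[1.0693] v=[-1.9061]
Step 6: x=[0.7595] v=[-1.2391]
Step 7: x=[0.6720] v=[-0.3501]
Step 8: x=[0.8224] v=[0.6016]
First v>=0 after going negative at step 8, time=2.0000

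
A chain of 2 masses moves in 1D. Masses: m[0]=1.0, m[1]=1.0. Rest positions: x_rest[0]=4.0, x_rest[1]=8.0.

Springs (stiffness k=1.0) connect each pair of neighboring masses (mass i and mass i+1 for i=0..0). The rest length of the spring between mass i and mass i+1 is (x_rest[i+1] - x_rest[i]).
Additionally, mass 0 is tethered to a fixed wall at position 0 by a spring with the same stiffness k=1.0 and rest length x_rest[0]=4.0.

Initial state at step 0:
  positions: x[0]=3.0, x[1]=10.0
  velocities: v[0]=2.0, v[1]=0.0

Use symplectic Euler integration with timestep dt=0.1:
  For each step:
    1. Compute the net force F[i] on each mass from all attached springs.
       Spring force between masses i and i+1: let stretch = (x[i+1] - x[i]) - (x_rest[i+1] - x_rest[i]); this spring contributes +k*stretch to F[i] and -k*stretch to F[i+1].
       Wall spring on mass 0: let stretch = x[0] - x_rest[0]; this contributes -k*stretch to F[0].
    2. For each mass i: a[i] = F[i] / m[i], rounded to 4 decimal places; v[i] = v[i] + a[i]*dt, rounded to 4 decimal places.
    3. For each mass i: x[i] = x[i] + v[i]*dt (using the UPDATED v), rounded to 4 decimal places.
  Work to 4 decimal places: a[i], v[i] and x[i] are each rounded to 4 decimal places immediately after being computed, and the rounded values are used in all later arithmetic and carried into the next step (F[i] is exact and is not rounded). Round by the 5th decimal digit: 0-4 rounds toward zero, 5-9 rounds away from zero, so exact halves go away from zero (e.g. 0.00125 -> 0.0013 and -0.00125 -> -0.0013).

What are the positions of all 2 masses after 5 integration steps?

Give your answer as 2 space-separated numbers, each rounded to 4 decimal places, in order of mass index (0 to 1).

Answer: 4.4844 9.6127

Derivation:
Step 0: x=[3.0000 10.0000] v=[2.0000 0.0000]
Step 1: x=[3.2400 9.9700] v=[2.4000 -0.3000]
Step 2: x=[3.5149 9.9127] v=[2.7490 -0.5730]
Step 3: x=[3.8186 9.8314] v=[3.0373 -0.8128]
Step 4: x=[4.1443 9.7300] v=[3.2567 -1.0141]
Step 5: x=[4.4844 9.6127] v=[3.4008 -1.1727]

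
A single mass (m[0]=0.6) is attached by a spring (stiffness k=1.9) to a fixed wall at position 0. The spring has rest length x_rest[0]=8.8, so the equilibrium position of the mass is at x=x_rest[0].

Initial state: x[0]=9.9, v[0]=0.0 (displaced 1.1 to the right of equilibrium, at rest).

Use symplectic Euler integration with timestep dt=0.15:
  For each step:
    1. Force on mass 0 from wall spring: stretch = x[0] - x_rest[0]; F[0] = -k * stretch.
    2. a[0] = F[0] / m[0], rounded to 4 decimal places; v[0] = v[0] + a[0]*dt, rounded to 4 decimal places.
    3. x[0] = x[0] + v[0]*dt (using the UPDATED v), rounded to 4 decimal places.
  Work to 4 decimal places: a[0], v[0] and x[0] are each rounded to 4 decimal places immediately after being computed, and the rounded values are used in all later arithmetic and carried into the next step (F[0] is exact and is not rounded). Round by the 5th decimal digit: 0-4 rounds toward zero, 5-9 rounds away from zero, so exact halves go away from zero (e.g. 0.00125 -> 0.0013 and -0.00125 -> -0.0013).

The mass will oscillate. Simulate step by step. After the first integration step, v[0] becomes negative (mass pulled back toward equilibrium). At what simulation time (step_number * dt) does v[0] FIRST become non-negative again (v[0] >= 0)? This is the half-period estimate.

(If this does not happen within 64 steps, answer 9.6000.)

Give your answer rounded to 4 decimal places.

Step 0: x=[9.9000] v=[0.0000]
Step 1: x=[9.8216] v=[-0.5225]
Step 2: x=[9.6704] v=[-1.0078]
Step 3: x=[9.4572] v=[-1.4212]
Step 4: x=[9.1972] v=[-1.7334]
Step 5: x=[8.9089] v=[-1.9221]
Step 6: x=[8.6128] v=[-1.9738]
Step 7: x=[8.3301] v=[-1.8849]
Step 8: x=[8.0808] v=[-1.6617]
Step 9: x=[7.8828] v=[-1.3201]
Step 10: x=[7.7501] v=[-0.8844]
Step 11: x=[7.6922] v=[-0.3857]
Step 12: x=[7.7133] v=[0.1405]
First v>=0 after going negative at step 12, time=1.8000

Answer: 1.8000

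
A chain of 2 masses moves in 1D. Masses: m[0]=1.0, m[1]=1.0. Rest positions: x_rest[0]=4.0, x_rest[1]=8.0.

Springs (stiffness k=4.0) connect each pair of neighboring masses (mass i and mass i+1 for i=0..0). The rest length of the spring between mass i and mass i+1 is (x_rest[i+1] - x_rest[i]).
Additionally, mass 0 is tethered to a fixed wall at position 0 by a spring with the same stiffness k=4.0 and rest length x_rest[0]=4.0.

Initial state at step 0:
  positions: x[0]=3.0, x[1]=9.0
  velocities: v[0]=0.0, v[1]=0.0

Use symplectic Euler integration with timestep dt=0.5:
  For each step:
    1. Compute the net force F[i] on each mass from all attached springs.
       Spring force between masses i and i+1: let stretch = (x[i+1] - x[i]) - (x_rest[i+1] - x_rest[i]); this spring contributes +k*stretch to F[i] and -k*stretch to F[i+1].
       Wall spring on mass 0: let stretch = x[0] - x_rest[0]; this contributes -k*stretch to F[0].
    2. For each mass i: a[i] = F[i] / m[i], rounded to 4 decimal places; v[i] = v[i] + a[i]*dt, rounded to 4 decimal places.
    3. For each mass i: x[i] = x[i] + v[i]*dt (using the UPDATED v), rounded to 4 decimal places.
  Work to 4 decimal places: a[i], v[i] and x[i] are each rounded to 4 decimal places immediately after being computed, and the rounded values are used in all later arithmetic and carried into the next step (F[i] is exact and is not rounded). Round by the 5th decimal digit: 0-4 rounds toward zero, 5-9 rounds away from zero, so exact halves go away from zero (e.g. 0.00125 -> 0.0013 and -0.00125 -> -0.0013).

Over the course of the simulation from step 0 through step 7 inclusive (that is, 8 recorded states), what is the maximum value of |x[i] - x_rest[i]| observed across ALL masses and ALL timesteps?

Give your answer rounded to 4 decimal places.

Step 0: x=[3.0000 9.0000] v=[0.0000 0.0000]
Step 1: x=[6.0000 7.0000] v=[6.0000 -4.0000]
Step 2: x=[4.0000 8.0000] v=[-4.0000 2.0000]
Step 3: x=[2.0000 9.0000] v=[-4.0000 2.0000]
Step 4: x=[5.0000 7.0000] v=[6.0000 -4.0000]
Step 5: x=[5.0000 7.0000] v=[0.0000 0.0000]
Step 6: x=[2.0000 9.0000] v=[-6.0000 4.0000]
Step 7: x=[4.0000 8.0000] v=[4.0000 -2.0000]
Max displacement = 2.0000

Answer: 2.0000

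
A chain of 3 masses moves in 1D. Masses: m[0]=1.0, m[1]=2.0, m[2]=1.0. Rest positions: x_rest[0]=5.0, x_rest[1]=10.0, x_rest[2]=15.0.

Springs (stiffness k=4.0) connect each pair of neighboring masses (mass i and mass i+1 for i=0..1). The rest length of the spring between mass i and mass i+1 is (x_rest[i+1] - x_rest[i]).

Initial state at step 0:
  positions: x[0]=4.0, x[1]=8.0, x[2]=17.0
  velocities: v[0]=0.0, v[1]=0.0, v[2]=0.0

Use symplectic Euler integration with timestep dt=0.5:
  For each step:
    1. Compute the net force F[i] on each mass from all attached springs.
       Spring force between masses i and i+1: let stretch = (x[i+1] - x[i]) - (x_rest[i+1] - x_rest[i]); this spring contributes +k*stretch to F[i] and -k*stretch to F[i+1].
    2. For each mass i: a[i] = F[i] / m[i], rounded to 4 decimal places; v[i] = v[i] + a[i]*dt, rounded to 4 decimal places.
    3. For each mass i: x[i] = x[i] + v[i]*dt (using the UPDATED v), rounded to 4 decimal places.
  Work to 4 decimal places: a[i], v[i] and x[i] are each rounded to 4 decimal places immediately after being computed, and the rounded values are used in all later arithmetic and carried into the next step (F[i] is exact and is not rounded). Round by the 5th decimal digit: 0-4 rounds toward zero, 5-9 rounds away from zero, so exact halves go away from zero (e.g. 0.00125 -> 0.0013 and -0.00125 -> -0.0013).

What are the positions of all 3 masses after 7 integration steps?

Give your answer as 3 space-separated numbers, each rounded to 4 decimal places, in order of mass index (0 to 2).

Answer: 5.5000 8.0000 15.5000

Derivation:
Step 0: x=[4.0000 8.0000 17.0000] v=[0.0000 0.0000 0.0000]
Step 1: x=[3.0000 10.5000 13.0000] v=[-2.0000 5.0000 -8.0000]
Step 2: x=[4.5000 10.5000 11.5000] v=[3.0000 0.0000 -3.0000]
Step 3: x=[7.0000 8.0000 14.0000] v=[5.0000 -5.0000 5.0000]
Step 4: x=[5.5000 8.0000 15.5000] v=[-3.0000 0.0000 3.0000]
Step 5: x=[1.5000 10.5000 14.5000] v=[-8.0000 5.0000 -2.0000]
Step 6: x=[1.5000 10.5000 14.5000] v=[0.0000 0.0000 0.0000]
Step 7: x=[5.5000 8.0000 15.5000] v=[8.0000 -5.0000 2.0000]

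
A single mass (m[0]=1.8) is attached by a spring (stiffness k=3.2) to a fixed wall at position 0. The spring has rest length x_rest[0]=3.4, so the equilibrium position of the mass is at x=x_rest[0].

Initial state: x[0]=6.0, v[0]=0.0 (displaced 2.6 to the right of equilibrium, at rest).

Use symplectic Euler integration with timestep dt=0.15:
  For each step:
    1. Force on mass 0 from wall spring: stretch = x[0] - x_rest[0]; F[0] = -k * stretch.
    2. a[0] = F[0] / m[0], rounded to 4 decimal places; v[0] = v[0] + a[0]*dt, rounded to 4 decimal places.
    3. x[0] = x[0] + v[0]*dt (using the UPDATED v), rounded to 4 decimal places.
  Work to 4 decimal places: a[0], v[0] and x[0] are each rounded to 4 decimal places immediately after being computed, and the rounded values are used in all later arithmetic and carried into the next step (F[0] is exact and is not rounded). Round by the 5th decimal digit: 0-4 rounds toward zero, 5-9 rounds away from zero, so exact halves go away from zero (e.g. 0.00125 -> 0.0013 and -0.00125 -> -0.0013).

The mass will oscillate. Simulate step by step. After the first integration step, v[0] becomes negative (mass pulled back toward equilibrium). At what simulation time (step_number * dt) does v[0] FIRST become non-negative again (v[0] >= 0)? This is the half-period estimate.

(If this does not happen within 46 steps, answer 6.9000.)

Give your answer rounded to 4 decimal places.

Step 0: x=[6.0000] v=[0.0000]
Step 1: x=[5.8960] v=[-0.6933]
Step 2: x=[5.6922] v=[-1.3589]
Step 3: x=[5.3967] v=[-1.9702]
Step 4: x=[5.0213] v=[-2.5027]
Step 5: x=[4.5811] v=[-2.9350]
Step 6: x=[4.0936] v=[-3.2500]
Step 7: x=[3.5784] v=[-3.4350]
Step 8: x=[3.0560] v=[-3.4826]
Step 9: x=[2.5474] v=[-3.3909]
Step 10: x=[2.0729] v=[-3.1635]
Step 11: x=[1.6515] v=[-2.8096]
Step 12: x=[1.3000] v=[-2.3433]
Step 13: x=[1.0325] v=[-1.7833]
Step 14: x=[0.8597] v=[-1.1520]
Step 15: x=[0.7885] v=[-0.4746]
Step 16: x=[0.8218] v=[0.2218]
First v>=0 after going negative at step 16, time=2.4000

Answer: 2.4000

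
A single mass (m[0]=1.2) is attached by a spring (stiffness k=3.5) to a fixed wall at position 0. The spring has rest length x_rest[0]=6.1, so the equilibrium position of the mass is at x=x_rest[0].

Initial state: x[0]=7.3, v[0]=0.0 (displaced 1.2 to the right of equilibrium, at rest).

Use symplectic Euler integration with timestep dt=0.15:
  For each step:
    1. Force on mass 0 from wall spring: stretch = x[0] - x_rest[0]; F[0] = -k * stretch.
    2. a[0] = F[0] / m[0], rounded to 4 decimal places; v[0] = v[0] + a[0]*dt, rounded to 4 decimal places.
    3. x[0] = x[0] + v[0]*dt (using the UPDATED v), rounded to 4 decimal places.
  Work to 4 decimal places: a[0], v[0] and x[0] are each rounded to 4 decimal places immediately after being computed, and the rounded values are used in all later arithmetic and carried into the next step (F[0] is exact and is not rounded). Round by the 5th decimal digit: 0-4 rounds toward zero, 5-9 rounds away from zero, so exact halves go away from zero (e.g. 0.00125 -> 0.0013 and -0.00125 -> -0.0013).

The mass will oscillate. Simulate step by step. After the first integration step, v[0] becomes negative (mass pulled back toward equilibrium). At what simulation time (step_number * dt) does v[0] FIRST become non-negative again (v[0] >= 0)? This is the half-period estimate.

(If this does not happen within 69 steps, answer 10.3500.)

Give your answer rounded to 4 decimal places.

Answer: 1.9500

Derivation:
Step 0: x=[7.3000] v=[0.0000]
Step 1: x=[7.2213] v=[-0.5250]
Step 2: x=[7.0690] v=[-1.0156]
Step 3: x=[6.8531] v=[-1.4395]
Step 4: x=[6.5878] v=[-1.7690]
Step 5: x=[6.2904] v=[-1.9824]
Step 6: x=[5.9805] v=[-2.0657]
Step 7: x=[5.6785] v=[-2.0134]
Step 8: x=[5.4042] v=[-1.8290]
Step 9: x=[5.1755] v=[-1.5246]
Step 10: x=[5.0075] v=[-1.1201]
Step 11: x=[4.9112] v=[-0.6421]
Step 12: x=[4.8929] v=[-0.1220]
Step 13: x=[4.9538] v=[0.4061]
First v>=0 after going negative at step 13, time=1.9500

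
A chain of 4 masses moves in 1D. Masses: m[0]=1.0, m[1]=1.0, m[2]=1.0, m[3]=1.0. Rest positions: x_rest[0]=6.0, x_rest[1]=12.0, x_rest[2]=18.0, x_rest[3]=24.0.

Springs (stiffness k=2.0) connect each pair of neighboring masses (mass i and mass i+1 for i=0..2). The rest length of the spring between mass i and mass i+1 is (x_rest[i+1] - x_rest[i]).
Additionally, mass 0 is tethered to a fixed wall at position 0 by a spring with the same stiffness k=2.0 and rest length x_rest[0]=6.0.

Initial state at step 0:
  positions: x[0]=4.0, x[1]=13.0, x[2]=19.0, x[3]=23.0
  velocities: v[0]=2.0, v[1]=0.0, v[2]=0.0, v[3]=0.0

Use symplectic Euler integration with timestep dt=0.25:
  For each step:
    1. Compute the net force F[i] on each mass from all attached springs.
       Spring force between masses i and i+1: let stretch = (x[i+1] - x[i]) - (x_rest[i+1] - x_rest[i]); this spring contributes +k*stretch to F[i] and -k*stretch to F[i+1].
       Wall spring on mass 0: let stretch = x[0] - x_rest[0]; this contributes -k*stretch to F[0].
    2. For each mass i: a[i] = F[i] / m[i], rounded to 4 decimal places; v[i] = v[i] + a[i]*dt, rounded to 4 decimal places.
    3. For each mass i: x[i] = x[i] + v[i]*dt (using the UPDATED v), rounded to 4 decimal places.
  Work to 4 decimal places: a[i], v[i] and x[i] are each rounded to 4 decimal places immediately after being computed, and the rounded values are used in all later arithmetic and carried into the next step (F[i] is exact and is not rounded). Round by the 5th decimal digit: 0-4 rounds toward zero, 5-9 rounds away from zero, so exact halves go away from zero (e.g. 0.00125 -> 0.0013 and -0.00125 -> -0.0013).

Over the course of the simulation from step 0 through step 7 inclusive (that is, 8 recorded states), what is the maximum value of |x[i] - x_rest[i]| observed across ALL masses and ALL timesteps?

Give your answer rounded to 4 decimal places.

Answer: 2.6892

Derivation:
Step 0: x=[4.0000 13.0000 19.0000 23.0000] v=[2.0000 0.0000 0.0000 0.0000]
Step 1: x=[5.1250 12.6250 18.7500 23.2500] v=[4.5000 -1.5000 -1.0000 1.0000]
Step 2: x=[6.5469 12.0781 18.2969 23.6875] v=[5.6875 -2.1875 -1.8125 1.7500]
Step 3: x=[7.8418 11.6172 17.7403 24.2012] v=[5.1797 -1.8437 -2.2266 2.0547]
Step 4: x=[8.6284 11.4497 17.2259 24.6573] v=[3.1465 -0.6699 -2.0577 1.8243]
Step 5: x=[8.6892 11.6516 16.9184 24.9345] v=[0.2430 0.8076 -1.2301 1.1086]
Step 6: x=[8.0341 12.1416 16.9546 24.9597] v=[-2.6204 1.9598 0.1446 0.1006]
Step 7: x=[6.8882 12.7198 17.3898 24.7342] v=[-4.5837 2.3126 1.7407 -0.9020]
Max displacement = 2.6892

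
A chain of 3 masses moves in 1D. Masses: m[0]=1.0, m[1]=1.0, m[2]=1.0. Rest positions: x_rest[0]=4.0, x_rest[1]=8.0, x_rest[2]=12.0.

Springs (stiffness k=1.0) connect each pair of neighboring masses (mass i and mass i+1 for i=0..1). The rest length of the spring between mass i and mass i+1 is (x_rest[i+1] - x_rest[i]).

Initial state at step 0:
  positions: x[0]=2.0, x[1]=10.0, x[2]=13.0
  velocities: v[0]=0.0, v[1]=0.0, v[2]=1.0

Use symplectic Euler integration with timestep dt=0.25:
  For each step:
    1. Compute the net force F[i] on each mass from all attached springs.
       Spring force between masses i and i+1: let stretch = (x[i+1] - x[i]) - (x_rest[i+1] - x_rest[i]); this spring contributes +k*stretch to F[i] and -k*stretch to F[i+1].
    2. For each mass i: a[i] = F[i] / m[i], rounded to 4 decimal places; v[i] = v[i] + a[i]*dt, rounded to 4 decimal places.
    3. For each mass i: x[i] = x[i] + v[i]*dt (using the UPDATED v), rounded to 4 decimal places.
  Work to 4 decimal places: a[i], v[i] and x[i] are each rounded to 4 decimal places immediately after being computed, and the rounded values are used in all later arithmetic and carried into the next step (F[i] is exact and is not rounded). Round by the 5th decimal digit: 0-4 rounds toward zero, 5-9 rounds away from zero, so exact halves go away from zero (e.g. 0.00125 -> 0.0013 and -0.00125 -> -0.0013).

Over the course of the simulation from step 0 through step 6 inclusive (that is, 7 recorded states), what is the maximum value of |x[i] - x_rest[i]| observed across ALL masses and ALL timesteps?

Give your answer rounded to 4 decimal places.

Answer: 2.2281

Derivation:
Step 0: x=[2.0000 10.0000 13.0000] v=[0.0000 0.0000 1.0000]
Step 1: x=[2.2500 9.6875 13.3125] v=[1.0000 -1.2500 1.2500]
Step 2: x=[2.7149 9.1367 13.6485] v=[1.8594 -2.2031 1.3438]
Step 3: x=[3.3311 8.4666 13.9525] v=[2.4649 -2.6806 1.2159]
Step 4: x=[4.0183 7.8184 14.1636] v=[2.7488 -2.5930 0.8444]
Step 5: x=[4.6930 7.3292 14.2281] v=[2.6988 -1.9567 0.2581]
Step 6: x=[5.2825 7.1065 14.1115] v=[2.3579 -0.8910 -0.4666]
Max displacement = 2.2281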